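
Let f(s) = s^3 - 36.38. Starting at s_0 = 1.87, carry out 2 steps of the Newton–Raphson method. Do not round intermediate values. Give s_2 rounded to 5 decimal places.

3.68859

f'(s) = 3s^2
s_0 = 1.870000: f = -29.840797, f' = 10.490700 → s_1 = 1.870000 - (-29.840797)/(10.490700) = 4.714500
s_1 = 4.714500: f = 68.406888, f' = 66.679533 → s_2 = 4.714500 - (68.406888)/(66.679533) = 3.688595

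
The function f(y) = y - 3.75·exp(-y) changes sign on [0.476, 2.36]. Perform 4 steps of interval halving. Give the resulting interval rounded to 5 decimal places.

[1.06475, 1.18250]

f(0.476000) = -1.853738, f(2.360000) = 2.005924 (opposite signs)
step 1: m = 1.418000, f(m) = 0.509758 > 0 → root in [0.476000, 1.418000]
step 2: m = 0.947000, f(m) = -0.507636 < 0 → root in [0.947000, 1.418000]
step 3: m = 1.182500, f(m) = 0.033082 > 0 → root in [0.947000, 1.182500]
step 4: m = 1.064750, f(m) = -0.228303 < 0 → root in [1.064750, 1.182500]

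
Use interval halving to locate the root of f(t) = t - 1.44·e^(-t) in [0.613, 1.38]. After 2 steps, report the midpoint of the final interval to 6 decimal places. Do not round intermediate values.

f(0.613000) = -0.167081, f(1.380000) = 1.017727 (opposite signs)
step 1: m = 0.996500, f(m) = 0.464896 > 0 → root in [0.613000, 0.996500]
step 2: m = 0.804750, f(m) = 0.160782 > 0 → root in [0.613000, 0.804750]
Midpoint of [0.613000, 0.804750] = 0.708875

0.708875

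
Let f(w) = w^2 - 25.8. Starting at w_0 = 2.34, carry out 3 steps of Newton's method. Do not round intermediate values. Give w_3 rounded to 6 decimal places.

5.082880

Newton update: w ← w − f(w)/f'(w).
f'(w) = 2w
w_0 = 2.340000: f = -20.324400, f' = 4.680000 → w_1 = 2.340000 - (-20.324400)/(4.680000) = 6.682821
w_1 = 6.682821: f = 18.860090, f' = 13.365641 → w_2 = 6.682821 - (18.860090)/(13.365641) = 5.271733
w_2 = 5.271733: f = 1.991168, f' = 10.543466 → w_3 = 5.271733 - (1.991168)/(10.543466) = 5.082880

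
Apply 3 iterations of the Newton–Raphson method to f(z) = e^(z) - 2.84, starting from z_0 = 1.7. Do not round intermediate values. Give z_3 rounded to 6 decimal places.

Newton update: z ← z − f(z)/f'(z).
f'(z) = e^(z)
z_0 = 1.700000: f = 2.633947, f' = 5.473947 → z_1 = 1.700000 - (2.633947)/(5.473947) = 1.218821
z_1 = 1.218821: f = 0.543197, f' = 3.383197 → z_2 = 1.218821 - (0.543197)/(3.383197) = 1.058264
z_2 = 1.058264: f = 0.041364, f' = 2.881364 → z_3 = 1.058264 - (0.041364)/(2.881364) = 1.043908

1.043908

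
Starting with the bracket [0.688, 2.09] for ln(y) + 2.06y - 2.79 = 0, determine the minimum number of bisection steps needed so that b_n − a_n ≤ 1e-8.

Initial width b − a = 2.09 − 0.688 = 1.402000.
After n steps the width is (b−a)/2^n; need (b−a)/2^n ≤ 1e-8.
So n ≥ log₂(1.402000/1e-8) = log₂(140200000.0000) ≈ 27.0629.
Hence n = 28.

28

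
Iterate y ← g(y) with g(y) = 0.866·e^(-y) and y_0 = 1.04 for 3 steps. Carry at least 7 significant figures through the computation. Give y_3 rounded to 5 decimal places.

0.45771

y_1 = g(1.040000) = 0.306092
y_2 = g(0.306092) = 0.637652
y_3 = g(0.637652) = 0.457709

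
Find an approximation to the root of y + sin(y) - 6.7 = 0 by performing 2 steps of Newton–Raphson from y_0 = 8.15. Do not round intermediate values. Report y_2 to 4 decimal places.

7.5860

Newton update: y ← y − f(y)/f'(y).
f'(y) = 1 + cos(y)
y_0 = 8.150000: f = 2.406506, f' = 0.708286 → y_1 = 8.150000 - (2.406506)/(0.708286) = 4.752353
y_1 = 4.752353: f = -2.946849, f' = 1.039953 → y_2 = 4.752353 - (-2.946849)/(1.039953) = 7.585988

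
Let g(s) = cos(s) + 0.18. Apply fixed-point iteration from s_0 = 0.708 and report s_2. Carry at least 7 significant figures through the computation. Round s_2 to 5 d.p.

s_1 = g(0.708000) = 0.939664
s_2 = g(0.939664) = 0.770059

0.77006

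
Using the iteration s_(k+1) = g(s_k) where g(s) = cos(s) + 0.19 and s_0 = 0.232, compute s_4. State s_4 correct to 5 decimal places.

s_1 = g(0.232000) = 1.163208
s_2 = g(1.163208) = 0.586396
s_3 = g(0.586396) = 1.022940
s_4 = g(1.022940) = 0.710858

0.71086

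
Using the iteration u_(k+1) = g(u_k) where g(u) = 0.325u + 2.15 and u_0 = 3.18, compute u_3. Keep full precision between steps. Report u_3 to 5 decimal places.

u_1 = g(3.180000) = 3.183500
u_2 = g(3.183500) = 3.184638
u_3 = g(3.184638) = 3.185007

3.18501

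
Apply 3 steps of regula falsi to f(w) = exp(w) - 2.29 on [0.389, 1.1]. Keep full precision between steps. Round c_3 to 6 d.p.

f(0.389000) = -0.814495, f(1.100000) = 0.714166
step 1: c = 0.767832, f(c) = -0.134911 < 0 → new bracket [0.767832, 1.100000]
step 2: c = 0.820611, f(c) = -0.018113 < 0 → new bracket [0.820611, 1.100000]
step 3: c = 0.827521, f(c) = -0.002358 < 0 → new bracket [0.827521, 1.100000]

0.827521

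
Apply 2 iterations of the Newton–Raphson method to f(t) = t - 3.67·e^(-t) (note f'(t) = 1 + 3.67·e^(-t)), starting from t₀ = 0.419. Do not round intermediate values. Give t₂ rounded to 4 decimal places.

1.1493

Newton update: t ← t − f(t)/f'(t).
t_0 = 0.419000: f = -1.994774, f' = 3.413774 → t_1 = 0.419000 - (-1.994774)/(3.413774) = 1.003331
t_1 = 1.003331: f = -0.342297, f' = 2.345628 → t_2 = 1.003331 - (-0.342297)/(2.345628) = 1.149261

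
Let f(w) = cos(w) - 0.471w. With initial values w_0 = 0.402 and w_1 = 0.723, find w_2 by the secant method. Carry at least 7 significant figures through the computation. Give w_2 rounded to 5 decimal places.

1.13147

f(w_0) = 0.730938, f(w_1) = 0.409291
w_2 = 0.723000 - (0.409291)·(0.723000 - 0.402000)/(0.409291 - (0.730938)) = 1.131468; f(w_2) = -0.107589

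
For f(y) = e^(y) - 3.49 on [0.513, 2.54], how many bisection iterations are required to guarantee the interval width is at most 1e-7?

25

Initial width b − a = 2.54 − 0.513 = 2.027000.
After n steps the width is (b−a)/2^n; need (b−a)/2^n ≤ 1e-7.
So n ≥ log₂(2.027000/1e-7) = log₂(20270000.0000) ≈ 24.2728.
Hence n = 25.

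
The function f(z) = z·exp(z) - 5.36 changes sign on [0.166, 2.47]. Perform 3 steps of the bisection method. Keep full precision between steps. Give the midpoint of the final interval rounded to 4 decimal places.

f(0.166000) = -5.164025, f(2.470000) = 23.841444 (opposite signs)
step 1: m = 1.318000, f(m) = -0.436028 < 0 → root in [1.318000, 2.470000]
step 2: m = 1.894000, f(m) = 7.227333 > 0 → root in [1.318000, 1.894000]
step 3: m = 1.606000, f(m) = 2.642441 > 0 → root in [1.318000, 1.606000]
Midpoint of [1.318000, 1.606000] = 1.462000

1.4620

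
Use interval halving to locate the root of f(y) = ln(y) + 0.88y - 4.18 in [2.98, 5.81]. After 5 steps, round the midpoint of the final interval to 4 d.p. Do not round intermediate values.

f(2.980000) = -0.465677, f(5.810000) = 2.692381 (opposite signs)
step 1: m = 4.395000, f(m) = 1.168068 > 0 → root in [2.980000, 4.395000]
step 2: m = 3.687500, f(m) = 0.369949 > 0 → root in [2.980000, 3.687500]
step 3: m = 3.333750, f(m) = -0.042202 < 0 → root in [3.333750, 3.687500]
step 4: m = 3.510625, f(m) = 0.165144 > 0 → root in [3.333750, 3.510625]
step 5: m = 3.422188, f(m) = 0.061805 > 0 → root in [3.333750, 3.422188]
Midpoint of [3.333750, 3.422188] = 3.377969

3.3780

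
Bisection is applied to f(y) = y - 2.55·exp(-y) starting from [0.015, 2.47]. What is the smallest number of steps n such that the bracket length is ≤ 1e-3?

12

Initial width b − a = 2.47 − 0.015 = 2.455000.
After n steps the width is (b−a)/2^n; need (b−a)/2^n ≤ 1e-3.
So n ≥ log₂(2.455000/1e-3) = log₂(2455.0000) ≈ 11.2615.
Hence n = 12.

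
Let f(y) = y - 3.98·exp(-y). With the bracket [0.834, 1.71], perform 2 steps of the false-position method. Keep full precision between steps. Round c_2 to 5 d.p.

1.20453

False-position update: c = (a·f(b) − b·f(a))/(f(b) − f(a)); replace the endpoint whose sign matches f(c).
f(0.834000) = -0.894548, f(1.710000) = 0.990154
step 1: c = 1.249781, f(c) = 0.109243 > 0 → new bracket [0.834000, 1.249781]
step 2: c = 1.204532, f(c) = 0.011199 > 0 → new bracket [0.834000, 1.204532]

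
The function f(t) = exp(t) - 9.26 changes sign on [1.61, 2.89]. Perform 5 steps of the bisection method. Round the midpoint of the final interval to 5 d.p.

f(1.610000) = -4.257189, f(2.890000) = 8.733310 (opposite signs)
step 1: m = 2.250000, f(m) = 0.227736 > 0 → root in [1.610000, 2.250000]
step 2: m = 1.930000, f(m) = -2.370490 < 0 → root in [1.930000, 2.250000]
step 3: m = 2.090000, f(m) = -1.175085 < 0 → root in [2.090000, 2.250000]
step 4: m = 2.170000, f(m) = -0.501716 < 0 → root in [2.170000, 2.250000]
step 5: m = 2.210000, f(m) = -0.144284 < 0 → root in [2.210000, 2.250000]
Midpoint of [2.210000, 2.250000] = 2.230000

2.23000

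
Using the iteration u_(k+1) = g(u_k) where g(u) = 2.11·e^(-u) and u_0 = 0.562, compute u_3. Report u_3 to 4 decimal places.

u_1 = g(0.562000) = 1.202843
u_2 = g(1.202843) = 0.633716
u_3 = g(0.633716) = 1.119601

1.1196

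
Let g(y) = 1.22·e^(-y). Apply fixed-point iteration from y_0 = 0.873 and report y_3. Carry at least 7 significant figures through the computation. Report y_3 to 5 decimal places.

y_1 = g(0.873000) = 0.509590
y_2 = g(0.509590) = 0.732905
y_3 = g(0.732905) = 0.586223

0.58622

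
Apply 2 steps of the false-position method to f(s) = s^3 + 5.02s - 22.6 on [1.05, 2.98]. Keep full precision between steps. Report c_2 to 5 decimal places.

False-position update: c = (a·f(b) − b·f(a))/(f(b) − f(a)); replace the endpoint whose sign matches f(c).
f(1.050000) = -16.171375, f(2.980000) = 18.823192
step 1: c = 1.941874, f(c) = -5.529225 < 0 → new bracket [1.941874, 2.980000]
step 2: c = 2.177581, f(c) = -1.342760 < 0 → new bracket [2.177581, 2.980000]

2.17758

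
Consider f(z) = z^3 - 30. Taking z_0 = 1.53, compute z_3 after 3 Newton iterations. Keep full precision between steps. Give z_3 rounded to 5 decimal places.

Newton update: z ← z − f(z)/f'(z).
f'(z) = 3z^2
z_0 = 1.530000: f = -26.418423, f' = 7.022700 → z_1 = 1.530000 - (-26.418423)/(7.022700) = 5.291861
z_1 = 5.291861: f = 118.192200, f' = 84.011386 → z_2 = 5.291861 - (118.192200)/(84.011386) = 3.885002
z_2 = 3.885002: f = 28.637268, f' = 45.279720 → z_3 = 3.885002 - (28.637268)/(45.279720) = 3.252550

3.25255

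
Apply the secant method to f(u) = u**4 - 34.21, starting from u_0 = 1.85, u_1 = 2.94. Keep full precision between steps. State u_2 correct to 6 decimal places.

f(u_0) = -22.496494, f(u_1) = 40.501821
u_2 = 2.940000 - (40.501821)·(2.940000 - 1.850000)/(40.501821 - (-22.496494)) = 2.239235; f(u_2) = -9.068044

2.239235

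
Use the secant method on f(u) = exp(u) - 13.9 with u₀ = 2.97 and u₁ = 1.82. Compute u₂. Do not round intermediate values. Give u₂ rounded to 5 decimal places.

2.48722

f(u_0) = 5.591920, f(u_1) = -7.728142
u_2 = 1.820000 - (-7.728142)·(1.820000 - 2.970000)/(-7.728142 - (5.591920)) = 2.487216; f(u_2) = -1.872251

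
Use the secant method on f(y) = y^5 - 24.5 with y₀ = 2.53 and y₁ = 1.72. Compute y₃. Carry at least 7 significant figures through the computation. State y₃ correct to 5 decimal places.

1.91525

f(y_0) = 79.157948, f(y_1) = -9.446335
y_2 = 1.720000 - (-9.446335)·(1.720000 - 2.530000)/(-9.446335 - (79.157948)) = 1.806356; f(y_2) = -5.268330
y_3 = 1.806356 - (-5.268330)·(1.806356 - 1.720000)/(-5.268330 - (-9.446335)) = 1.915249; f(y_3) = 1.270676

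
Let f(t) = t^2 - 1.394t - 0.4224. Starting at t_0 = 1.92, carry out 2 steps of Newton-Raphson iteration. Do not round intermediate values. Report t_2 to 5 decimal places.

1.65045

f'(t) = 2t - 1.394
t_0 = 1.920000: f = 0.587520, f' = 2.446000 → t_1 = 1.920000 - (0.587520)/(2.446000) = 1.679804
t_1 = 1.679804: f = 0.057694, f' = 1.965608 → t_2 = 1.679804 - (0.057694)/(1.965608) = 1.650452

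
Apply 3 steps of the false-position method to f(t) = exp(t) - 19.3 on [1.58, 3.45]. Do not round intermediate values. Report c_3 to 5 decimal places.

2.94038

f(1.580000) = -14.445044, f(3.450000) = 12.200392
step 1: c = 2.593766, f(c) = -5.919936 < 0 → new bracket [2.593766, 3.450000]
step 2: c = 2.873499, f(c) = -1.601167 < 0 → new bracket [2.873499, 3.450000]
step 3: c = 2.940381, f(c) = -0.376952 < 0 → new bracket [2.940381, 3.450000]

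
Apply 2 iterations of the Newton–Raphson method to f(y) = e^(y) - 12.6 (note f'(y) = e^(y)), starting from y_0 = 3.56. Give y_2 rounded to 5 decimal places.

2.59903

Newton update: y ← y − f(y)/f'(y).
y_0 = 3.560000: f = 22.563197, f' = 35.163197 → y_1 = 3.560000 - (22.563197)/(35.163197) = 2.918329
y_1 = 2.918329: f = 5.910334, f' = 18.510334 → y_2 = 2.918329 - (5.910334)/(18.510334) = 2.599030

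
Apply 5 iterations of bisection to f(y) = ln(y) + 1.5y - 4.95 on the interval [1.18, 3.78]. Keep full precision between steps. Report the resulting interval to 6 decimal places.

[2.642500, 2.723750]

f(1.180000) = -3.014486, f(3.780000) = 2.049724 (opposite signs)
step 1: m = 2.480000, f(m) = -0.321741 < 0 → root in [2.480000, 3.780000]
step 2: m = 3.130000, f(m) = 0.886033 > 0 → root in [2.480000, 3.130000]
step 3: m = 2.805000, f(m) = 0.288904 > 0 → root in [2.480000, 2.805000]
step 4: m = 2.642500, f(m) = -0.014525 < 0 → root in [2.642500, 2.805000]
step 5: m = 2.723750, f(m) = 0.137635 > 0 → root in [2.642500, 2.723750]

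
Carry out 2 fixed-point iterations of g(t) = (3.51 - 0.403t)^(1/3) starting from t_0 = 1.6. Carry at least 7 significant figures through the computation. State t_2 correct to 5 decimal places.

1.43218

t_1 = g(1.600000) = 1.420316
t_2 = g(1.420316) = 1.432182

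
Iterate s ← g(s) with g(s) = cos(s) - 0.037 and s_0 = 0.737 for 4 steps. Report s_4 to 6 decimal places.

0.720639

s_1 = g(0.737000) = 0.703488
s_2 = g(0.703488) = 0.725590
s_3 = g(0.725590) = 0.711108
s_4 = g(0.711108) = 0.720639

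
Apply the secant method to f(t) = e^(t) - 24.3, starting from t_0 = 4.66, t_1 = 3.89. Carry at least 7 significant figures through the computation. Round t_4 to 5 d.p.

f(t_0) = 81.336082, f(t_1) = 24.610887
t_2 = 3.890000 - (24.610887)·(3.890000 - 4.660000)/(24.610887 - (81.336082)) = 3.555927; f(t_2) = 10.720252
t_3 = 3.555927 - (10.720252)·(3.555927 - 3.890000)/(10.720252 - (24.610887)) = 3.298102; f(t_3) = 2.761217
t_4 = 3.298102 - (2.761217)·(3.298102 - 3.555927)/(2.761217 - (10.720252)) = 3.208655; f(t_4) = 0.445775

3.20865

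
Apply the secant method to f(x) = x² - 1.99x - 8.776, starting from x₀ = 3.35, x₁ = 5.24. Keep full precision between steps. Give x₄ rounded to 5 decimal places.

4.12050

Secant update: x_(k+1) = x_k − f(x_k)·(x_k − x_(k-1))/(f(x_k) − f(x_(k-1))).
f(x_0) = -4.220000, f(x_1) = 8.254000
x_2 = 5.240000 - (8.254000)·(5.240000 - 3.350000)/(8.254000 - (-4.220000)) = 3.989394; f(x_2) = -0.799630
x_3 = 3.989394 - (-0.799630)·(3.989394 - 5.240000)/(-0.799630 - (8.254000)) = 4.099849; f(x_3) = -0.125936
x_4 = 4.099849 - (-0.125936)·(4.099849 - 3.989394)/(-0.125936 - (-0.799630)) = 4.120497; f(x_4) = 0.002707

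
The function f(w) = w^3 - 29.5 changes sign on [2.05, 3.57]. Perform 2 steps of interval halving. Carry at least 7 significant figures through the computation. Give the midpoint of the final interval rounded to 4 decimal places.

f(2.050000) = -20.884875, f(3.570000) = 15.999293 (opposite signs)
step 1: m = 2.810000, f(m) = -7.311959 < 0 → root in [2.810000, 3.570000]
step 2: m = 3.190000, f(m) = 2.961759 > 0 → root in [2.810000, 3.190000]
Midpoint of [2.810000, 3.190000] = 3.000000

3.0000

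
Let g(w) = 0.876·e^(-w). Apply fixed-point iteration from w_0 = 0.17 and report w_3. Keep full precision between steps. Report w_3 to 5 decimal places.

w_1 = g(0.170000) = 0.739050
w_2 = g(0.739050) = 0.418349
w_3 = g(0.418349) = 0.576524

0.57652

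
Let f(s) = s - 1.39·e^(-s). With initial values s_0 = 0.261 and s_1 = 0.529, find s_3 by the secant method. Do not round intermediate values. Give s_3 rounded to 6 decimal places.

0.693697

f(s_0) = -0.809690, f(s_1) = -0.289979
s_2 = 0.529000 - (-0.289979)·(0.529000 - 0.261000)/(-0.289979 - (-0.809690)) = 0.678534; f(s_2) = -0.026697
s_3 = 0.678534 - (-0.026697)·(0.678534 - 0.529000)/(-0.026697 - (-0.289979)) = 0.693697; f(s_3) = -0.000922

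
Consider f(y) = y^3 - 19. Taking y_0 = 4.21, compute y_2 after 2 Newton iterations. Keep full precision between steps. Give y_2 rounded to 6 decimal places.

f'(y) = 3y^2
y_0 = 4.210000: f = 55.618461, f' = 53.172300 → y_1 = 4.210000 - (55.618461)/(53.172300) = 3.163996
y_1 = 3.163996: f = 12.674342, f' = 30.032604 → y_2 = 3.163996 - (12.674342)/(30.032604) = 2.741976

2.741976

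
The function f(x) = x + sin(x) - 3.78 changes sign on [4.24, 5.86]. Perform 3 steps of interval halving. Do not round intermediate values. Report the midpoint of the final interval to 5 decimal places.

4.74625

f(4.240000) = -0.430484, f(5.860000) = 1.669333 (opposite signs)
step 1: m = 5.050000, f(m) = 0.326451 > 0 → root in [4.240000, 5.050000]
step 2: m = 4.645000, f(m) = -0.132730 < 0 → root in [4.645000, 5.050000]
step 3: m = 4.847500, f(m) = 0.076614 > 0 → root in [4.645000, 4.847500]
Midpoint of [4.645000, 4.847500] = 4.746250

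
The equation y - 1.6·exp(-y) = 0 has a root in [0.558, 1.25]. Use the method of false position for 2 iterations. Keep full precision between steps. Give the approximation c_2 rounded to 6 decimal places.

f(0.558000) = -0.357764, f(1.250000) = 0.791592
step 1: c = 0.773401, f(c) = 0.035096 > 0 → new bracket [0.558000, 0.773401]
step 2: c = 0.754159, f(c) = 0.001509 > 0 → new bracket [0.558000, 0.754159]

0.754159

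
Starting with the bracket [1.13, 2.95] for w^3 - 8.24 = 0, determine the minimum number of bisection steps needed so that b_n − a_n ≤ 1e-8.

Initial width b − a = 2.95 − 1.13 = 1.820000.
After n steps the width is (b−a)/2^n; need (b−a)/2^n ≤ 1e-8.
So n ≥ log₂(1.820000/1e-8) = log₂(182000000.0000) ≈ 27.4394.
Hence n = 28.

28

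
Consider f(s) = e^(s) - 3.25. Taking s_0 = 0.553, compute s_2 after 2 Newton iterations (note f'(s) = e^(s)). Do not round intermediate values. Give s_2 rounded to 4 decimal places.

1.2061

s_0 = 0.553000: f = -1.511539, f' = 1.738461 → s_1 = 0.553000 - (-1.511539)/(1.738461) = 1.422470
s_1 = 1.422470: f = 0.897352, f' = 4.147352 → s_2 = 1.422470 - (0.897352)/(4.147352) = 1.206103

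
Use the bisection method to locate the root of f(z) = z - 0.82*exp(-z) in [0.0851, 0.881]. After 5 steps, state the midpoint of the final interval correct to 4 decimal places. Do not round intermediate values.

0.4955

f(0.085100) = -0.668005, f(0.881000) = 0.541218 (opposite signs)
step 1: m = 0.483050, f(m) = -0.022807 < 0 → root in [0.483050, 0.881000]
step 2: m = 0.682025, f(m) = 0.267439 > 0 → root in [0.483050, 0.682025]
step 3: m = 0.582537, f(m) = 0.124584 > 0 → root in [0.483050, 0.582537]
step 4: m = 0.532794, f(m) = 0.051484 > 0 → root in [0.483050, 0.532794]
step 5: m = 0.507922, f(m) = 0.014491 > 0 → root in [0.483050, 0.507922]
Midpoint of [0.483050, 0.507922] = 0.495486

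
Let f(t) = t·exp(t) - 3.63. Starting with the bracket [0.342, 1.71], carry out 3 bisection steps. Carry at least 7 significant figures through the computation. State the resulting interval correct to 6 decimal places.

[1.026000, 1.197000]

f(0.342000) = -3.148546, f(1.710000) = 5.824524 (opposite signs)
step 1: m = 1.026000, f(m) = -0.767579 < 0 → root in [1.026000, 1.710000]
step 2: m = 1.368000, f(m) = 1.742803 > 0 → root in [1.026000, 1.368000]
step 3: m = 1.197000, f(m) = 0.332275 > 0 → root in [1.026000, 1.197000]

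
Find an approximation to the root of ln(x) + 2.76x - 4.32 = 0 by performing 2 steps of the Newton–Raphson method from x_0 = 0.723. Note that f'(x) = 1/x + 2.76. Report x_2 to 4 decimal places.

x_0 = 0.723000: f = -2.648866, f' = 4.143126 → x_1 = 0.723000 - (-2.648866)/(4.143126) = 1.362340
x_1 = 1.362340: f = -0.250738, f' = 3.494031 → x_2 = 1.362340 - (-0.250738)/(3.494031) = 1.434102

1.4341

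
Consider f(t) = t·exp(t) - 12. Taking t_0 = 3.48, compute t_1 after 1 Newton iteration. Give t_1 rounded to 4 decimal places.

Newton update: t ← t − f(t)/f'(t).
f'(t) = (t + 1)·exp(t)
t_0 = 3.480000: f = 100.959833, f' = 145.419555 → t_1 = 3.480000 - (100.959833)/(145.419555) = 2.785734

2.7857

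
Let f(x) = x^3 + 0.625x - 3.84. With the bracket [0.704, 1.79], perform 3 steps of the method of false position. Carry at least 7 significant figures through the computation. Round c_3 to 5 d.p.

1.42563

False-position update: c = (a·f(b) − b·f(a))/(f(b) − f(a)); replace the endpoint whose sign matches f(c).
f(0.704000) = -3.051086, f(1.790000) = 3.014089
step 1: c = 1.250312, f(c) = -1.103966 < 0 → new bracket [1.250312, 1.790000]
step 2: c = 1.394991, f(c) = -0.253475 < 0 → new bracket [1.394991, 1.790000]
step 3: c = 1.425634, f(c) = -0.051477 < 0 → new bracket [1.425634, 1.790000]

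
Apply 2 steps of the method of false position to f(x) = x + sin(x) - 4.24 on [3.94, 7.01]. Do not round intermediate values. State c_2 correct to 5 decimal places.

f(3.940000) = -1.016246, f(7.010000) = 3.434493
step 1: c = 4.640979, f(c) = -0.596472 < 0 → new bracket [4.640979, 7.010000]
step 2: c = 4.991529, f(c) = -0.209763 < 0 → new bracket [4.991529, 7.010000]

4.99153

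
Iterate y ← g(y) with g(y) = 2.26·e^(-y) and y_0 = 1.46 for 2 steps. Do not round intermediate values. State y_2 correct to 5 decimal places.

y_1 = g(1.460000) = 0.524854
y_2 = g(0.524854) = 1.337110

1.33711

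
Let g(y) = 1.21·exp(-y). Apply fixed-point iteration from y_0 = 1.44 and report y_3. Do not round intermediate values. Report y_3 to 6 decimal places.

y_1 = g(1.440000) = 0.286683
y_2 = g(0.286683) = 0.908407
y_3 = g(0.908407) = 0.487831

0.487831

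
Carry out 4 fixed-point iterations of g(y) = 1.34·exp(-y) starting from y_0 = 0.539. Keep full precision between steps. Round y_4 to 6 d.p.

y_1 = g(0.539000) = 0.781664
y_2 = g(0.781664) = 0.613243
y_3 = g(0.613243) = 0.725733
y_4 = g(0.725733) = 0.648519

0.648519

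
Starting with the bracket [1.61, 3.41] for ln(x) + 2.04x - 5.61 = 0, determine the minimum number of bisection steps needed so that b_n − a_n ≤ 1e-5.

18

Initial width b − a = 3.41 − 1.61 = 1.800000.
After n steps the width is (b−a)/2^n; need (b−a)/2^n ≤ 1e-5.
So n ≥ log₂(1.800000/1e-5) = log₂(180000.0000) ≈ 17.4576.
Hence n = 18.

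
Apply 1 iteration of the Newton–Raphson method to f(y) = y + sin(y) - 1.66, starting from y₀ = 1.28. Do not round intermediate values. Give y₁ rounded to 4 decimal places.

0.8308

f'(y) = 1 + cos(y)
y_0 = 1.280000: f = 0.578016, f' = 1.286715 → y_1 = 1.280000 - (0.578016)/(1.286715) = 0.830782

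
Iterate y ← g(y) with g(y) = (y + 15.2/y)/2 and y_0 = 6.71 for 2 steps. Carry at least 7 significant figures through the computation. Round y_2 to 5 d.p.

y_1 = g(6.710000) = 4.487638
y_2 = g(4.487638) = 3.937360

3.93736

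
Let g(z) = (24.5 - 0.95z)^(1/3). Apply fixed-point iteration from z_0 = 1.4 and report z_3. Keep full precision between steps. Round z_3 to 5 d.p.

2.79551

z_1 = g(1.400000) = 2.850856
z_2 = g(2.850856) = 2.793167
z_3 = g(2.793167) = 2.795507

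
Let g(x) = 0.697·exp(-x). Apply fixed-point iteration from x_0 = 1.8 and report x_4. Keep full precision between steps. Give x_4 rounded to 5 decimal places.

x_1 = g(1.800000) = 0.115213
x_2 = g(0.115213) = 0.621150
x_3 = g(0.621150) = 0.374516
x_4 = g(0.374516) = 0.479272

0.47927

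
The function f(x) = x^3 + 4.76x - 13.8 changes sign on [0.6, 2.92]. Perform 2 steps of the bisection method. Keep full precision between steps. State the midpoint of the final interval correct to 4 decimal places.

1.4700

f(0.600000) = -10.728000, f(2.920000) = 24.996288 (opposite signs)
step 1: m = 1.760000, f(m) = 0.029376 > 0 → root in [0.600000, 1.760000]
step 2: m = 1.180000, f(m) = -6.540168 < 0 → root in [1.180000, 1.760000]
Midpoint of [1.180000, 1.760000] = 1.470000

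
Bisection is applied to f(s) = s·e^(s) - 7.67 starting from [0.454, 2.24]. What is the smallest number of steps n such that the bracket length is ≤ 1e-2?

8

Initial width b − a = 2.24 − 0.454 = 1.786000.
After n steps the width is (b−a)/2^n; need (b−a)/2^n ≤ 1e-2.
So n ≥ log₂(1.786000/1e-2) = log₂(178.6000) ≈ 7.4806.
Hence n = 8.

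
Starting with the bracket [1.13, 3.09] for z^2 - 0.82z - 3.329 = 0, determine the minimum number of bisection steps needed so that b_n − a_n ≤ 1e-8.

Initial width b − a = 3.09 − 1.13 = 1.960000.
After n steps the width is (b−a)/2^n; need (b−a)/2^n ≤ 1e-8.
So n ≥ log₂(1.960000/1e-8) = log₂(196000000.0000) ≈ 27.5463.
Hence n = 28.

28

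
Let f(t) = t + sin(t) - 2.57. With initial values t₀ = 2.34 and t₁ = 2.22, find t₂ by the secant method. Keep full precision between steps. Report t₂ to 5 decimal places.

0.94103

f(t_0) = 0.488465, f(t_1) = 0.446565
t_2 = 2.220000 - (0.446565)·(2.220000 - 2.340000)/(0.446565 - (0.488465)) = 0.941033; f(t_2) = -0.820800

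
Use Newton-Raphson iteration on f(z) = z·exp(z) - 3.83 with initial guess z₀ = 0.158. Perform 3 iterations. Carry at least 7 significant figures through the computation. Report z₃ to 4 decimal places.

1.6187

f'(z) = (z + 1)·exp(z)
z_0 = 0.158000: f = -3.644956, f' = 1.356210 → z_1 = 0.158000 - (-3.644956)/(1.356210) = 2.845603
z_1 = 2.845603: f = 45.148354, f' = 66.190294 → z_2 = 2.845603 - (45.148354)/(66.190294) = 2.163504
z_2 = 2.163504: f = 14.995892, f' = 27.527467 → z_3 = 2.163504 - (14.995892)/(27.527467) = 1.618743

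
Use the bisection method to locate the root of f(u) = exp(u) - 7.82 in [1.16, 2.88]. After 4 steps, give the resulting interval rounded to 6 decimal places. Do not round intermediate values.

f(1.160000) = -4.630067, f(2.880000) = 9.994273 (opposite signs)
step 1: m = 2.020000, f(m) = -0.281675 < 0 → root in [2.020000, 2.880000]
step 2: m = 2.450000, f(m) = 3.768347 > 0 → root in [2.020000, 2.450000]
step 3: m = 2.235000, f(m) = 1.526482 > 0 → root in [2.020000, 2.235000]
step 4: m = 2.127500, f(m) = 0.573856 > 0 → root in [2.020000, 2.127500]

[2.020000, 2.127500]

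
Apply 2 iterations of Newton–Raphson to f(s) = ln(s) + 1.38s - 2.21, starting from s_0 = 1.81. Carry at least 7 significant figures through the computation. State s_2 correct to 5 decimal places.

1.37213

Newton update: s ← s − f(s)/f'(s).
f'(s) = 1/s + 1.38
s_0 = 1.810000: f = 0.881127, f' = 1.932486 → s_1 = 1.810000 - (0.881127)/(1.932486) = 1.354045
s_1 = 1.354045: f = -0.038322, f' = 2.118528 → s_2 = 1.354045 - (-0.038322)/(2.118528) = 1.372134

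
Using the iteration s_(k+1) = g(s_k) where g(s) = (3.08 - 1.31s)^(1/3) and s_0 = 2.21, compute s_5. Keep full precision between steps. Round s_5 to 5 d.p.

1.15399

s_1 = g(2.210000) = 0.569699
s_2 = g(0.569699) = 1.326421
s_3 = g(1.326421) = 1.103129
s_4 = g(1.103129) = 1.178050
s_5 = g(1.178050) = 1.153988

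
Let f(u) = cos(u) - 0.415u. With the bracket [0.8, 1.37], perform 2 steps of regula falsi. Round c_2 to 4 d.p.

f(0.800000) = 0.364707, f(1.370000) = -0.369100
step 1: c = 1.083294, f(c) = 0.018854 > 0 → new bracket [1.083294, 1.370000]
step 2: c = 1.097227, f(c) = 0.000716 > 0 → new bracket [1.097227, 1.370000]

1.0972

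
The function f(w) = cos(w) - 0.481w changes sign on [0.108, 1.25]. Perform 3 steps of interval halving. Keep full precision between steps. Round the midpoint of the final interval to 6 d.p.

1.035875

f(0.108000) = 0.942226, f(1.250000) = -0.285928 (opposite signs)
step 1: m = 0.679000, f(m) = 0.451602 > 0 → root in [0.679000, 1.250000]
step 2: m = 0.964500, f(m) = 0.105903 > 0 → root in [0.964500, 1.250000]
step 3: m = 1.107250, f(m) = -0.085464 < 0 → root in [0.964500, 1.107250]
Midpoint of [0.964500, 1.107250] = 1.035875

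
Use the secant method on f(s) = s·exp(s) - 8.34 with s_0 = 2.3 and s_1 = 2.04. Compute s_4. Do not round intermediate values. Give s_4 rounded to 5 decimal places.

1.63492

f(s_0) = 14.600620, f(s_1) = 7.348843
s_2 = 2.040000 - (7.348843)·(2.040000 - 2.300000)/(7.348843 - (14.600620)) = 1.776520; f(s_2) = 2.157910
s_3 = 1.776520 - (2.157910)·(1.776520 - 2.040000)/(2.157910 - (7.348843)) = 1.666989; f(s_3) = 0.488705
s_4 = 1.666989 - (0.488705)·(1.666989 - 1.776520)/(0.488705 - (2.157910)) = 1.634921; f(s_4) = 0.045598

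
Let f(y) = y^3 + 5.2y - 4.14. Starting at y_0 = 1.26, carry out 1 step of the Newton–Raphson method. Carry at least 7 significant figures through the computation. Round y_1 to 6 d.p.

Newton update: y ← y − f(y)/f'(y).
f'(y) = 3y^2 + 5.2
y_0 = 1.260000: f = 4.412376, f' = 9.962800 → y_1 = 1.260000 - (4.412376)/(9.962800) = 0.817115

0.817115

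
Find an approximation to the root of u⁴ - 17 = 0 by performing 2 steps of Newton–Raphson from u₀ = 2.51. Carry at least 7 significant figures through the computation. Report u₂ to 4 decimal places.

Newton update: u ← u − f(u)/f'(u).
f'(u) = 4u³
u_0 = 2.510000: f = 22.691260, f' = 63.253004 → u_1 = 2.510000 - (22.691260)/(63.253004) = 2.151262
u_1 = 2.151262: f = 4.417717, f' = 39.823541 → u_2 = 2.151262 - (4.417717)/(39.823541) = 2.040330

2.0403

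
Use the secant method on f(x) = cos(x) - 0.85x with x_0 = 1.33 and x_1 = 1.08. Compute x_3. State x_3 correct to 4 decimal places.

0.8116

f(x_0) = -0.892024, f(x_1) = -0.446672
x_2 = 1.080000 - (-0.446672)·(1.080000 - 1.330000)/(-0.446672 - (-0.892024)) = 0.829259; f(x_2) = -0.029448
x_3 = 0.829259 - (-0.029448)·(0.829259 - 1.080000)/(-0.029448 - (-0.446672)) = 0.811562; f(x_3) = -0.001461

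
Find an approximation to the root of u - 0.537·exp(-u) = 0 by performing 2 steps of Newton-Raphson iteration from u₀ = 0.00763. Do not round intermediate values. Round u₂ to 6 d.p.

0.370618

f'(u) = 1 + 0.537·exp(-u)
u_0 = 0.007630: f = -0.525288, f' = 1.532918 → u_1 = 0.007630 - (-0.525288)/(1.532918) = 0.350302
u_1 = 0.350302: f = -0.028001, f' = 1.378303 → u_2 = 0.350302 - (-0.028001)/(1.378303) = 0.370618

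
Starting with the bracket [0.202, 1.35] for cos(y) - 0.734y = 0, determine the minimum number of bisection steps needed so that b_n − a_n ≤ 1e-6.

21

Initial width b − a = 1.35 − 0.202 = 1.148000.
After n steps the width is (b−a)/2^n; need (b−a)/2^n ≤ 1e-6.
So n ≥ log₂(1.148000/1e-6) = log₂(1148000.0000) ≈ 20.1307.
Hence n = 21.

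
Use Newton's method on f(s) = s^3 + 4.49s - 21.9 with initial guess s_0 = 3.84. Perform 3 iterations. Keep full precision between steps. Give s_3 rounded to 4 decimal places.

2.2722

f'(s) = 3s^2 + 4.49
s_0 = 3.840000: f = 51.964704, f' = 48.726800 → s_1 = 3.840000 - (51.964704)/(48.726800) = 2.773550
s_1 = 2.773550: f = 11.888989, f' = 27.567736 → s_2 = 2.773550 - (11.888989)/(27.567736) = 2.342285
s_2 = 2.342285: f = 1.467340, f' = 20.948900 → s_3 = 2.342285 - (1.467340)/(20.948900) = 2.272241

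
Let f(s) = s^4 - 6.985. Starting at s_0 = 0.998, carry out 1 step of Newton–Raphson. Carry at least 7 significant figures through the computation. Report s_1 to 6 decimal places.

Newton update: s ← s − f(s)/f'(s).
f'(s) = 4s^3
s_0 = 0.998000: f = -5.992976, f' = 3.976048 → s_1 = 0.998000 - (-5.992976)/(3.976048) = 2.505270

2.505270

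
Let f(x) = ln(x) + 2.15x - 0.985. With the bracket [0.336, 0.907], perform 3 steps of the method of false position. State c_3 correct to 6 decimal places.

f(0.336000) = -1.353244, f(0.907000) = 0.867437
step 1: c = 0.683957, f(c) = 0.105649 > 0 → new bracket [0.336000, 0.683957]
step 2: c = 0.658759, f(c) = 0.013936 > 0 → new bracket [0.336000, 0.658759]
step 3: c = 0.655469, f(c) = 0.001856 > 0 → new bracket [0.336000, 0.655469]

0.655469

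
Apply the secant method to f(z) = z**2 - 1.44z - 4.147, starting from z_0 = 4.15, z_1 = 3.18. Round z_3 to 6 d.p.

2.884098

Secant update: z_(k+1) = z_k − f(z_k)·(z_k − z_(k-1))/(f(z_k) − f(z_(k-1))).
f(z_0) = 7.099500, f(z_1) = 1.386200
z_2 = 3.180000 - (1.386200)·(3.180000 - 4.150000)/(1.386200 - (7.099500)) = 2.944652; f(z_2) = 0.283676
z_3 = 2.944652 - (0.283676)·(2.944652 - 3.180000)/(0.283676 - (1.386200)) = 2.884098; f(z_3) = 0.017918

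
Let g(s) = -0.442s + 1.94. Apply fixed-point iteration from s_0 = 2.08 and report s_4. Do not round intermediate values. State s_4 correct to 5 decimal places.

1.37339

s_1 = g(2.080000) = 1.020640
s_2 = g(1.020640) = 1.488877
s_3 = g(1.488877) = 1.281916
s_4 = g(1.281916) = 1.373393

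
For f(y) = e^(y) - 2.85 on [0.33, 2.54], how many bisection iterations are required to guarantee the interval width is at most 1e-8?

28

Initial width b − a = 2.54 − 0.33 = 2.210000.
After n steps the width is (b−a)/2^n; need (b−a)/2^n ≤ 1e-8.
So n ≥ log₂(2.210000/1e-8) = log₂(221000000.0000) ≈ 27.7195.
Hence n = 28.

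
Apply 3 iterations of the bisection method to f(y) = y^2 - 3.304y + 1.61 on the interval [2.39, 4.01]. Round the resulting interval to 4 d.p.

[2.5925, 2.7950]

f(2.390000) = -0.574460, f(4.010000) = 4.441060 (opposite signs)
step 1: m = 3.200000, f(m) = 1.277200 > 0 → root in [2.390000, 3.200000]
step 2: m = 2.795000, f(m) = 0.187345 > 0 → root in [2.390000, 2.795000]
step 3: m = 2.592500, f(m) = -0.234564 < 0 → root in [2.592500, 2.795000]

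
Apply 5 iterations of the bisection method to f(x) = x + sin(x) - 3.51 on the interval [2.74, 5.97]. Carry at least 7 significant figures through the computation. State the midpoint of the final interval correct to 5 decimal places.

4.50641

f(2.740000) = -0.379115, f(5.970000) = 2.151909 (opposite signs)
step 1: m = 4.355000, f(m) = -0.091813 < 0 → root in [4.355000, 5.970000]
step 2: m = 5.162500, f(m) = 0.752101 > 0 → root in [4.355000, 5.162500]
step 3: m = 4.758750, f(m) = 0.249824 > 0 → root in [4.355000, 4.758750]
step 4: m = 4.556875, f(m) = 0.058943 > 0 → root in [4.355000, 4.556875]
step 5: m = 4.455938, f(m) = -0.021359 < 0 → root in [4.455938, 4.556875]
Midpoint of [4.455938, 4.556875] = 4.506406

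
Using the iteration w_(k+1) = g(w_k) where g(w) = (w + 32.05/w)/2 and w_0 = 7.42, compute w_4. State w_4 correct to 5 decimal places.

5.66127

w_1 = g(7.420000) = 5.869704
w_2 = g(5.869704) = 5.664973
w_3 = g(5.664973) = 5.661273
w_4 = g(5.661273) = 5.661272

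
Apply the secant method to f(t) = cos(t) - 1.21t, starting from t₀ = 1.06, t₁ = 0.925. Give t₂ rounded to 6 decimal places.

f(t_0) = -0.793728, f(t_1) = -0.517415
t_2 = 0.925000 - (-0.517415)·(0.925000 - 1.060000)/(-0.517415 - (-0.793728)) = 0.672203; f(t_2) = -0.030913

0.672203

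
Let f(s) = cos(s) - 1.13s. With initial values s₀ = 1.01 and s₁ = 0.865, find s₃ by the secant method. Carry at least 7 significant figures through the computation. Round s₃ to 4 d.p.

f(s_0) = -0.609439, f(s_1) = -0.328810
s_2 = 0.865000 - (-0.328810)·(0.865000 - 1.010000)/(-0.328810 - (-0.609439)) = 0.695105; f(s_2) = -0.017483
s_3 = 0.695105 - (-0.017483)·(0.695105 - 0.865000)/(-0.017483 - (-0.328810)) = 0.685565; f(s_3) = -0.000627

0.6856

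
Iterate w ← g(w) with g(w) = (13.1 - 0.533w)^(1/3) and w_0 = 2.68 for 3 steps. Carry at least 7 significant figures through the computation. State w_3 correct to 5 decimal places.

2.28199

w_1 = g(2.680000) = 2.268348
w_2 = g(2.268348) = 2.282474
w_3 = g(2.282474) = 2.281992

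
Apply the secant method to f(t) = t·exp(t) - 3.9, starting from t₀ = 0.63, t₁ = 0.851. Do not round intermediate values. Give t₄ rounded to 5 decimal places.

1.18245

Secant update: t_(k+1) = t_k − f(t_k)·(t_k − t_(k-1))/(f(t_k) − f(t_(k-1))).
f(t_0) = -2.717105, f(t_1) = -1.906968
t_2 = 0.851000 - (-1.906968)·(0.851000 - 0.630000)/(-1.906968 - (-2.717105)) = 1.371208; f(t_2) = 1.502711
t_3 = 1.371208 - (1.502711)·(1.371208 - 0.851000)/(1.502711 - (-1.906968)) = 1.141943; f(t_3) = -0.322467
t_4 = 1.141943 - (-0.322467)·(1.141943 - 1.371208)/(-0.322467 - (1.502711)) = 1.182449; f(t_4) = -0.042436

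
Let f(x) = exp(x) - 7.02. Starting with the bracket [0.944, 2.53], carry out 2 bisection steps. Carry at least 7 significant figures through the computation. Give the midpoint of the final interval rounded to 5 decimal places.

1.93525

f(0.944000) = -4.449758, f(2.530000) = 5.533506 (opposite signs)
step 1: m = 1.737000, f(m) = -1.339723 < 0 → root in [1.737000, 2.530000]
step 2: m = 2.133500, f(m) = 1.424370 > 0 → root in [1.737000, 2.133500]
Midpoint of [1.737000, 2.133500] = 1.935250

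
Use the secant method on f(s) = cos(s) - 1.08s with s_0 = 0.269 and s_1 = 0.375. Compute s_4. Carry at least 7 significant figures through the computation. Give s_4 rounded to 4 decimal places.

Secant update: s_(k+1) = s_k − f(s_k)·(s_k − s_(k-1))/(f(s_k) − f(s_(k-1))).
f(s_0) = 0.673517, f(s_1) = 0.525508
s_2 = 0.375000 - (0.525508)·(0.375000 - 0.269000)/(0.525508 - (0.673517)) = 0.751353; f(s_2) = -0.080695
s_3 = 0.751353 - (-0.080695)·(0.751353 - 0.375000)/(-0.080695 - (0.525508)) = 0.701254; f(s_3) = 0.006679
s_4 = 0.701254 - (0.006679)·(0.701254 - 0.751353)/(0.006679 - (-0.080695)) = 0.705084; f(s_4) = 0.000067

0.7051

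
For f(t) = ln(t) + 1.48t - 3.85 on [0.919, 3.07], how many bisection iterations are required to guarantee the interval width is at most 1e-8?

28

Initial width b − a = 3.07 − 0.919 = 2.151000.
After n steps the width is (b−a)/2^n; need (b−a)/2^n ≤ 1e-8.
So n ≥ log₂(2.151000/1e-8) = log₂(215100000.0000) ≈ 27.6804.
Hence n = 28.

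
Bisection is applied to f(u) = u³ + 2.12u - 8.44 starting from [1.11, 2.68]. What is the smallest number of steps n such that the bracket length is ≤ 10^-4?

Initial width b − a = 2.68 − 1.11 = 1.570000.
After n steps the width is (b−a)/2^n; need (b−a)/2^n ≤ 10^-4.
So n ≥ log₂(1.570000/10^-4) = log₂(15700.0000) ≈ 13.9385.
Hence n = 14.

14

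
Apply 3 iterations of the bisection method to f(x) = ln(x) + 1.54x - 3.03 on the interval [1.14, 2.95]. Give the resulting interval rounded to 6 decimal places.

f(1.140000) = -1.143372, f(2.950000) = 2.594805 (opposite signs)
step 1: m = 2.045000, f(m) = 0.834698 > 0 → root in [1.140000, 2.045000]
step 2: m = 1.592500, f(m) = -0.112245 < 0 → root in [1.592500, 2.045000]
step 3: m = 1.818750, f(m) = 0.369024 > 0 → root in [1.592500, 1.818750]

[1.592500, 1.818750]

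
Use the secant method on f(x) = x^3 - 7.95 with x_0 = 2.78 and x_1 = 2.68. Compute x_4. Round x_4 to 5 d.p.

1.99976

Secant update: x_(k+1) = x_k − f(x_k)·(x_k − x_(k-1))/(f(x_k) − f(x_(k-1))).
f(x_0) = 13.534952, f(x_1) = 11.298832
x_2 = 2.680000 - (11.298832)·(2.680000 - 2.780000)/(11.298832 - (13.534952)) = 2.174713; f(x_2) = 2.335032
x_3 = 2.174713 - (2.335032)·(2.174713 - 2.680000)/(2.335032 - (11.298832)) = 2.043087; f(x_3) = 0.578268
x_4 = 2.043087 - (0.578268)·(2.043087 - 2.174713)/(0.578268 - (2.335032)) = 1.999761; f(x_4) = 0.047130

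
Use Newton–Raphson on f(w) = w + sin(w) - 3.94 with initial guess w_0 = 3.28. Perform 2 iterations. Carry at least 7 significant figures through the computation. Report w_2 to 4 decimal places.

24.8755

f'(w) = 1 + cos(w)
w_0 = 3.280000: f = -0.797966, f' = 0.009563 → w_1 = 3.280000 - (-0.797966)/(0.009563) = 86.722909
w_1 = 86.722909: f = 81.836579, f' = 1.323202 → w_2 = 86.722909 - (81.836579)/(1.323202) = 24.875530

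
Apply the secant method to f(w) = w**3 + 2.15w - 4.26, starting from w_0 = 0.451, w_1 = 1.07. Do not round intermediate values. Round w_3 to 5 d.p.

f(w_0) = -3.198616, f(w_1) = -0.734457
w_2 = 1.070000 - (-0.734457)·(1.070000 - 0.451000)/(-0.734457 - (-3.198616)) = 1.254497; f(w_2) = 0.411446
w_3 = 1.254497 - (0.411446)·(1.254497 - 1.070000)/(0.411446 - (-0.734457)) = 1.188252; f(w_3) = -0.027517

1.18825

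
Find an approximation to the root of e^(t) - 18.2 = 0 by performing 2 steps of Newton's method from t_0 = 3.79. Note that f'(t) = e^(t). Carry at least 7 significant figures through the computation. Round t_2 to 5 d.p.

2.94219

t_0 = 3.790000: f = 26.056400, f' = 44.256400 → t_1 = 3.790000 - (26.056400)/(44.256400) = 3.201240
t_1 = 3.201240: f = 6.362968, f' = 24.562968 → t_2 = 3.201240 - (6.362968)/(24.562968) = 2.942193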